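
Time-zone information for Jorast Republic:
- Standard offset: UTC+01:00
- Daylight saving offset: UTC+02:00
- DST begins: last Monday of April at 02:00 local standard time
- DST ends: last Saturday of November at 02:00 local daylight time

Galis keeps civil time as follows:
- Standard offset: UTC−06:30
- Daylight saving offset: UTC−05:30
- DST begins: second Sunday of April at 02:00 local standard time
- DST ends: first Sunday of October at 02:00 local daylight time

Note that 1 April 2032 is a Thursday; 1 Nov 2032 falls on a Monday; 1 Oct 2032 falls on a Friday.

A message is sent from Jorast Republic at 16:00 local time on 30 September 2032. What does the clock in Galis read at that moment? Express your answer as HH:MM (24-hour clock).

1 April 2032 is a Thursday, so Mondays fall on 5, 12, 19, 26; the last is April 26.
1 November 2032 is a Monday, so Saturdays fall on 6, 13, 20, 27; the last is November 27.
30 September 2032 falls between 26 April and 27 November, so daylight saving is in effect and Jorast Republic is at UTC+02:00.
16:00 Jorast Republic − 2h = 14:00 UTC.
1 April 2032 is a Thursday, so the first Sunday is April 4 and the second is April 11.
1 October 2032 is a Friday, so the first Sunday is October 3.
At the standard offset (UTC−06:30), 14:00 UTC − 6h30m = 07:30 Galis standard time.
The standard-time date in Galis, 30 September 2032, lies within the daylight-saving period (11 April – 3 October), so Galis is on daylight time, UTC−05:30.
14:00 UTC − 5h30m = 08:30 Galis.

08:30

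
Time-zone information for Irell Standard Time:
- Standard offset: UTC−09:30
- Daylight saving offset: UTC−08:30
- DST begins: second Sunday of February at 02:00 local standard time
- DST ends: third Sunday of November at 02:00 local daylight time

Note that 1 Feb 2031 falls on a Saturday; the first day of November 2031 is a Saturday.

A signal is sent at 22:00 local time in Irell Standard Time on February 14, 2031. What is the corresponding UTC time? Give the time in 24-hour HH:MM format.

1 February 2031 is a Saturday, so the first Sunday is February 2 and the second is February 9.
1 November 2031 is a Saturday, so the first Sunday is November 2 and the third is November 16.
February 14, 2031 falls between 9 February and 16 November, so daylight saving is in effect and Irell Standard Time is at UTC−08:30.
22:00 local + 8h30m = 06:30 UTC (rolling into the next day, 15 February 2031).

06:30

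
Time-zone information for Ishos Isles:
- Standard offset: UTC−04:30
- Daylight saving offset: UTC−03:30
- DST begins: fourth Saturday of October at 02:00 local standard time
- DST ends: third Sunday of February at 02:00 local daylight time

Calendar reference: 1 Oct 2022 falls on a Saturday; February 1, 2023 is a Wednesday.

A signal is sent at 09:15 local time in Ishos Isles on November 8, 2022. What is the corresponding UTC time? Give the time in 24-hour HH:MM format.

12:45

1 October 2022 is a Saturday, so the first Saturday is October 1 and the fourth is October 22.
1 February 2023 is a Wednesday, so the first Sunday is February 5 and the third is February 19.
Daylight saving runs 22 October 2022 – 19 February 2023; November 8, 2022 is inside that window, so Ishos Isles is at UTC−03:30.
09:15 local + 3h30m = 12:45 UTC.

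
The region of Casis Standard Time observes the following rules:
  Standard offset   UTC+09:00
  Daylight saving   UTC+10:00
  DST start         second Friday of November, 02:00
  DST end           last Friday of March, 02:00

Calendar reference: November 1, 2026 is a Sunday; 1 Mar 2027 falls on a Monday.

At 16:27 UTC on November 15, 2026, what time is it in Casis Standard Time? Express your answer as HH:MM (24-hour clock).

02:27

1 November 2026 is a Sunday, so the first Friday is November 6 and the second is November 13.
1 March 2027 is a Monday, so Fridays fall on 5, 12, 19, 26; the last is March 26.
At the standard offset (UTC+09:00), 16:27 UTC + 9h = 01:27 Casis Standard Time standard time (rolling into the next day, 16 November 2026).
The standard-time date in Casis Standard Time, November 16, 2026, falls between 13 November 2026 and 26 March 2027, so daylight saving is in effect and Casis Standard Time is at UTC+10:00.
16:27 UTC + 10h = 02:27 local (rolling into the next day, 16 November 2026).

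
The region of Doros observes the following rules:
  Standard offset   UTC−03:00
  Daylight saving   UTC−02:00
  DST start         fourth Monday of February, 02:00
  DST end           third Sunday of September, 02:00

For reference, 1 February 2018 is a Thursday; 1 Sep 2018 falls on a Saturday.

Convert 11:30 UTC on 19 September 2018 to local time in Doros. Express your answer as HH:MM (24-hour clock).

1 February 2018 is a Thursday, so the first Monday is February 5 and the fourth is February 26.
1 September 2018 is a Saturday, so the first Sunday is September 2 and the third is September 16.
At the standard offset (UTC−03:00), 11:30 UTC − 3h = 08:30 Doros standard time.
The standard-time date in Doros, 19 September 2018, does not fall between 26 February and 16 September, so daylight saving is not in effect and Doros is at UTC−03:00.
11:30 UTC − 3h = 08:30 local.

08:30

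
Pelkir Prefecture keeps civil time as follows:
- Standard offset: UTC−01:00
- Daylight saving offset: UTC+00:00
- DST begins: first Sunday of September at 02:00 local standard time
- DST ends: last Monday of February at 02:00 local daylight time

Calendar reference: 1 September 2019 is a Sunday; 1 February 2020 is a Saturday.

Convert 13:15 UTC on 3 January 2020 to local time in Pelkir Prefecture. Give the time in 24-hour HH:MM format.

13:15

1 September 2019 is a Sunday, so the first Sunday is September 1.
1 February 2020 is a Saturday, so Mondays fall on 3, 10, 17, 24; the last is February 24.
At the standard offset (UTC−01:00), 13:15 UTC − 1h = 12:15 Pelkir Prefecture standard time.
Daylight saving runs 1 September 2019 – 24 February 2020; the standard-time date in Pelkir Prefecture, 3 January 2020, is inside that window, so Pelkir Prefecture is at UTC+00:00.
13:15 UTC + 0h = 13:15 local.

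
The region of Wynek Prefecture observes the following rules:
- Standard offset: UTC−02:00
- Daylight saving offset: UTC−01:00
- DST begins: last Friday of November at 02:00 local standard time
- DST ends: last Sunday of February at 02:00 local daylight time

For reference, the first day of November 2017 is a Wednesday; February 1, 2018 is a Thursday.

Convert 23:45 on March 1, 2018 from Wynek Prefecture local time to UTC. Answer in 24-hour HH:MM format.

1 November 2017 is a Wednesday, so Fridays fall on 3, 10, 17, 24; the last is November 24.
1 February 2018 is a Thursday, so Sundays fall on 4, 11, 18, 25; the last is February 25.
Daylight saving runs 24 November 2017 – 25 February 2018; March 1, 2018 is outside that window, so Wynek Prefecture is on standard time at UTC−02:00.
23:45 local + 2h = 01:45 UTC (rolling into the next day, 2 March 2018).

01:45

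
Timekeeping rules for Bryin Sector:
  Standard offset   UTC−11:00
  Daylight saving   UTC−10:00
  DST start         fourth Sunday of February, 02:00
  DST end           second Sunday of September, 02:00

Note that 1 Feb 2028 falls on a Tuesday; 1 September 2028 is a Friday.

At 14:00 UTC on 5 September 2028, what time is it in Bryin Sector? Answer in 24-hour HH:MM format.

04:00

1 February 2028 is a Tuesday, so the first Sunday is February 6 and the fourth is February 27.
1 September 2028 is a Friday, so the first Sunday is September 3 and the second is September 10.
At the standard offset (UTC−11:00), 14:00 UTC − 11h = 03:00 Bryin Sector standard time.
Daylight saving runs 27 February – 10 September; the standard-time date in Bryin Sector, 5 September 2028, is inside that window, so Bryin Sector is at UTC−10:00.
14:00 UTC − 10h = 04:00 local.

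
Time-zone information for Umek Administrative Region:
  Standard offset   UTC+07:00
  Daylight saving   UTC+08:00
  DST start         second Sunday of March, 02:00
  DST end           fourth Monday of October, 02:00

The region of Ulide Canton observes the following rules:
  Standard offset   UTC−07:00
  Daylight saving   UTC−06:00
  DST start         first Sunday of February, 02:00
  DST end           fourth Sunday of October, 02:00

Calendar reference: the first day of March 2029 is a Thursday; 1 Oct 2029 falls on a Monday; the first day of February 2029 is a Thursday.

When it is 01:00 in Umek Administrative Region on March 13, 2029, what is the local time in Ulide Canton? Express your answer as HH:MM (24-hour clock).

11:00

1 March 2029 is a Thursday, so the first Sunday is March 4 and the second is March 11.
1 October 2029 is a Monday, so the first Monday is October 1 and the fourth is October 22.
March 13, 2029 lies within the daylight-saving period (11 March – 22 October), so Umek Administrative Region is on daylight time, UTC+08:00.
01:00 Umek Administrative Region − 8h = 17:00 UTC (rolling into the previous day, 12 March 2029).
1 February 2029 is a Thursday, so the first Sunday is February 4.
1 October 2029 is a Monday, so the first Sunday is October 7 and the fourth is October 28.
At the standard offset (UTC−07:00), 17:00 UTC − 7h = 10:00 Ulide Canton standard time.
The standard-time date in Ulide Canton, March 12, 2029, falls between 4 February and 28 October, so daylight saving is in effect and Ulide Canton is at UTC−06:00.
17:00 UTC − 6h = 11:00 Ulide Canton.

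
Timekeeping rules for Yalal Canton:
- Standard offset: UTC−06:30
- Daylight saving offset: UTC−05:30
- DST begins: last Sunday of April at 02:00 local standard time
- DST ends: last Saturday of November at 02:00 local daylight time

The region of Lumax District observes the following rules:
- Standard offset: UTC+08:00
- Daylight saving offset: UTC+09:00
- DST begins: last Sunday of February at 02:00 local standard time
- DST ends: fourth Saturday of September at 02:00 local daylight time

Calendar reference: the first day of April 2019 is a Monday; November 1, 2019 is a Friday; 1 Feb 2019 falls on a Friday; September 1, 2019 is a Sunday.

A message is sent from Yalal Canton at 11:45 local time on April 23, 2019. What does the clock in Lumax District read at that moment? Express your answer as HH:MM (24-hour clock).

03:15

1 April 2019 is a Monday, so Sundays fall on 7, 14, 21, 28; the last is April 28.
1 November 2019 is a Friday, so Saturdays fall on 2, 9, 16, 23, 30; the last is November 30.
April 23, 2019 does not fall between 28 April and 30 November, so daylight saving is not in effect and Yalal Canton is at UTC−06:30.
11:45 Yalal Canton + 6h30m = 18:15 UTC.
1 February 2019 is a Friday, so Sundays fall on 3, 10, 17, 24; the last is February 24.
1 September 2019 is a Sunday, so the first Saturday is September 7 and the fourth is September 28.
At the standard offset (UTC+08:00), 18:15 UTC + 8h = 02:15 Lumax District standard time (rolling into the next day, 24 April 2019).
The standard-time date in Lumax District, April 24, 2019, falls between 24 February and 28 September, so daylight saving is in effect and Lumax District is at UTC+09:00.
18:15 UTC + 9h = 03:15 Lumax District (rolling into the next day, 24 April 2019).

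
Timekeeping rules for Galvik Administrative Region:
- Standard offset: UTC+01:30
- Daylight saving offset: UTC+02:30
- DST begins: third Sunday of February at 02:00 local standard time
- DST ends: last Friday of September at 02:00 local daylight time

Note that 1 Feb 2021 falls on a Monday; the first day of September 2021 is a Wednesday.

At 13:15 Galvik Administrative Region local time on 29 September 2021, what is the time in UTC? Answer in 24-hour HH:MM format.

1 February 2021 is a Monday, so the first Sunday is February 7 and the third is February 21.
1 September 2021 is a Wednesday, so Fridays fall on 3, 10, 17, 24; the last is September 24.
29 September 2021 does not fall between 21 February and 24 September, so daylight saving is not in effect and Galvik Administrative Region is at UTC+01:30.
13:15 local − 1h30m = 11:45 UTC.

11:45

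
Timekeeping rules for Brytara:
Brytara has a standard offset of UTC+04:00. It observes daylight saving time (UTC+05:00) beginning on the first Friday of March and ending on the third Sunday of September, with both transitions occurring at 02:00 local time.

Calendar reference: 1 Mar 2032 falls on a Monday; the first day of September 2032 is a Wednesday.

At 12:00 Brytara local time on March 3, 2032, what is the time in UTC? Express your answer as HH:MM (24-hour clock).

1 March 2032 is a Monday, so the first Friday is March 5.
1 September 2032 is a Wednesday, so the first Sunday is September 5 and the third is September 19.
March 3, 2032 is outside the daylight-saving period (5 March – 19 September), so Brytara is on standard time, UTC+04:00.
12:00 local − 4h = 08:00 UTC.

08:00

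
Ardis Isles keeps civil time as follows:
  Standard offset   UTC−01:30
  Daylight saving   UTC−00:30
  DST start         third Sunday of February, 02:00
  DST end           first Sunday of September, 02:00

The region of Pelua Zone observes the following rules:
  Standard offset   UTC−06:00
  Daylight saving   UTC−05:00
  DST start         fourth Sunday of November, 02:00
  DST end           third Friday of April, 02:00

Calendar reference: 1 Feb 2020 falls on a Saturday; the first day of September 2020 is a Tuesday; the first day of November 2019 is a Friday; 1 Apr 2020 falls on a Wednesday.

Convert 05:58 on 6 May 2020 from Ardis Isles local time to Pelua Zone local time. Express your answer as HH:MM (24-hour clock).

00:28

1 February 2020 is a Saturday, so the first Sunday is February 2 and the third is February 16.
1 September 2020 is a Tuesday, so the first Sunday is September 6.
6 May 2020 lies within the daylight-saving period (16 February – 6 September), so Ardis Isles is on daylight time, UTC−00:30.
05:58 Ardis Isles + 0h30m = 06:28 UTC.
1 November 2019 is a Friday, so the first Sunday is November 3 and the fourth is November 24.
1 April 2020 is a Wednesday, so the first Friday is April 3 and the third is April 17.
At the standard offset (UTC−06:00), 06:28 UTC − 6h = 00:28 Pelua Zone standard time.
Daylight saving runs 24 November 2019 – 17 April 2020; the standard-time date in Pelua Zone, 6 May 2020, is outside that window, so Pelua Zone is on standard time at UTC−06:00.
06:28 UTC − 6h = 00:28 Pelua Zone.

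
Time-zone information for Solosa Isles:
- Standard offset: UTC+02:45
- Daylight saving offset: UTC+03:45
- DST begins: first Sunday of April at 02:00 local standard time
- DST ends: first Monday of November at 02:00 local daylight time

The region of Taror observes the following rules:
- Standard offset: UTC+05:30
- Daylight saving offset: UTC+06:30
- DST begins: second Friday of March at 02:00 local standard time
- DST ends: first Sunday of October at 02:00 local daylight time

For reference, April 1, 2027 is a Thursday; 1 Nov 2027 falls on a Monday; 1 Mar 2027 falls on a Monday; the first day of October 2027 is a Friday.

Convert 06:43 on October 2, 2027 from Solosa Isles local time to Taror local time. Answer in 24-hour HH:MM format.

1 April 2027 is a Thursday, so the first Sunday is April 4.
1 November 2027 is a Monday, so the first Monday is November 1.
October 2, 2027 lies within the daylight-saving period (4 April – 1 November), so Solosa Isles is on daylight time, UTC+03:45.
06:43 Solosa Isles − 3h45m = 02:58 UTC.
1 March 2027 is a Monday, so the first Friday is March 5 and the second is March 12.
1 October 2027 is a Friday, so the first Sunday is October 3.
At the standard offset (UTC+05:30), 02:58 UTC + 5h30m = 08:28 Taror standard time.
Daylight saving runs 12 March – 3 October; the standard-time date in Taror, October 2, 2027, is inside that window, so Taror is at UTC+06:30.
02:58 UTC + 6h30m = 09:28 Taror.

09:28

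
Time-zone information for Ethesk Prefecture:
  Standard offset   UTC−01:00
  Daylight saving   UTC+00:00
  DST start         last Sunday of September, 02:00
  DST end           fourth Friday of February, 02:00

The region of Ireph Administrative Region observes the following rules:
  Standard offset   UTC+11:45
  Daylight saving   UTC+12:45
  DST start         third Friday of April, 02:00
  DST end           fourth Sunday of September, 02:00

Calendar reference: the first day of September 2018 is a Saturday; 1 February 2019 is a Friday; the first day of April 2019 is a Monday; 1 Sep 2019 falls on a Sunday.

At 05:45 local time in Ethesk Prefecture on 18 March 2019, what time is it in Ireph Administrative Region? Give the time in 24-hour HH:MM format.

1 September 2018 is a Saturday, so Sundays fall on 2, 9, 16, 23, 30; the last is September 30.
1 February 2019 is a Friday, so the first Friday is February 1 and the fourth is February 22.
18 March 2019 does not fall between 30 September 2018 and 22 February 2019, so daylight saving is not in effect and Ethesk Prefecture is at UTC−01:00.
05:45 Ethesk Prefecture + 1h = 06:45 UTC.
1 April 2019 is a Monday, so the first Friday is April 5 and the third is April 19.
1 September 2019 is a Sunday, so the first Sunday is September 1 and the fourth is September 22.
At the standard offset (UTC+11:45), 06:45 UTC + 11h45m = 18:30 Ireph Administrative Region standard time.
Daylight saving runs 19 April – 22 September; the standard-time date in Ireph Administrative Region, 18 March 2019, is outside that window, so Ireph Administrative Region is on standard time at UTC+11:45.
06:45 UTC + 11h45m = 18:30 Ireph Administrative Region.

18:30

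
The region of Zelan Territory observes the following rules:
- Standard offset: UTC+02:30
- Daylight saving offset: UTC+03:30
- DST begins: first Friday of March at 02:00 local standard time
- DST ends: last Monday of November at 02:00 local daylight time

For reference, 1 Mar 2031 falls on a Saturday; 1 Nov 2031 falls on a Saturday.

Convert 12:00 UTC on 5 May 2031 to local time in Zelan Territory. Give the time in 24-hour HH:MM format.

15:30

1 March 2031 is a Saturday, so the first Friday is March 7.
1 November 2031 is a Saturday, so Mondays fall on 3, 10, 17, 24; the last is November 24.
At the standard offset (UTC+02:30), 12:00 UTC + 2h30m = 14:30 Zelan Territory standard time.
The standard-time date in Zelan Territory, 5 May 2031, lies within the daylight-saving period (7 March – 24 November), so Zelan Territory is on daylight time, UTC+03:30.
12:00 UTC + 3h30m = 15:30 local.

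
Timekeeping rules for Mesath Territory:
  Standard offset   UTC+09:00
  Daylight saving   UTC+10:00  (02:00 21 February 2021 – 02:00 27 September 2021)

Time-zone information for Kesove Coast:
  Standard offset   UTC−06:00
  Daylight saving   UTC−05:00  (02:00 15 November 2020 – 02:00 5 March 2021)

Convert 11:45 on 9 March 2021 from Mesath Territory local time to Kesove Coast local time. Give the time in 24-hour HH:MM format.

9 March 2021 falls between 21 February and 27 September, so daylight saving is in effect and Mesath Territory is at UTC+10:00.
11:45 Mesath Territory − 10h = 01:45 UTC.
At the standard offset (UTC−06:00), 01:45 UTC − 6h = 19:45 Kesove Coast standard time (rolling into the previous day, 8 March 2021).
The standard-time date in Kesove Coast, 8 March 2021, is outside the daylight-saving period (15 November 2020 – 5 March 2021), so Kesove Coast is on standard time, UTC−06:00.
01:45 UTC − 6h = 19:45 Kesove Coast (rolling into the previous day, 8 March 2021).

19:45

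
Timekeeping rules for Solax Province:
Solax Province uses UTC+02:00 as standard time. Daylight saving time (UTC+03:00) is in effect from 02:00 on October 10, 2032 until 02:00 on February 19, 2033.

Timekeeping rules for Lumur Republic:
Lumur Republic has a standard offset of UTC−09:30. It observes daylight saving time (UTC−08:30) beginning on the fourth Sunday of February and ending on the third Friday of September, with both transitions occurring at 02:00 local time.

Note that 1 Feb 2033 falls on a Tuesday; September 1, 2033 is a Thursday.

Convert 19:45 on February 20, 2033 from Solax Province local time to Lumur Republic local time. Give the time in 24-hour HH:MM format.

February 20, 2033 does not fall between 10 October 2032 and 19 February 2033, so daylight saving is not in effect and Solax Province is at UTC+02:00.
19:45 Solax Province − 2h = 17:45 UTC.
1 February 2033 is a Tuesday, so the first Sunday is February 6 and the fourth is February 27.
1 September 2033 is a Thursday, so the first Friday is September 2 and the third is September 16.
At the standard offset (UTC−09:30), 17:45 UTC − 9h30m = 08:15 Lumur Republic standard time.
The standard-time date in Lumur Republic, February 20, 2033, is outside the daylight-saving period (27 February – 16 September), so Lumur Republic is on standard time, UTC−09:30.
17:45 UTC − 9h30m = 08:15 Lumur Republic.

08:15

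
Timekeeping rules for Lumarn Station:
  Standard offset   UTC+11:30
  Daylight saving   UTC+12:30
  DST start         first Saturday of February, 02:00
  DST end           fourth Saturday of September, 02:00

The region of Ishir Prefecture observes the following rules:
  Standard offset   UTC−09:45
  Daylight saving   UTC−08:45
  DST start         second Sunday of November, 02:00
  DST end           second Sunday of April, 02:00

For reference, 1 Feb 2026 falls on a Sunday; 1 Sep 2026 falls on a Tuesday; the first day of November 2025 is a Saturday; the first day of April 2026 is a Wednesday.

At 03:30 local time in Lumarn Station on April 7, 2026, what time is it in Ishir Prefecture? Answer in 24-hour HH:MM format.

1 February 2026 is a Sunday, so the first Saturday is February 7.
1 September 2026 is a Tuesday, so the first Saturday is September 5 and the fourth is September 26.
April 7, 2026 lies within the daylight-saving period (7 February – 26 September), so Lumarn Station is on daylight time, UTC+12:30.
03:30 Lumarn Station − 12h30m = 15:00 UTC (rolling into the previous day, 6 April 2026).
1 November 2025 is a Saturday, so the first Sunday is November 2 and the second is November 9.
1 April 2026 is a Wednesday, so the first Sunday is April 5 and the second is April 12.
At the standard offset (UTC−09:45), 15:00 UTC − 9h45m = 05:15 Ishir Prefecture standard time.
Daylight saving runs 9 November 2025 – 12 April 2026; the standard-time date in Ishir Prefecture, April 6, 2026, is inside that window, so Ishir Prefecture is at UTC−08:45.
15:00 UTC − 8h45m = 06:15 Ishir Prefecture.

06:15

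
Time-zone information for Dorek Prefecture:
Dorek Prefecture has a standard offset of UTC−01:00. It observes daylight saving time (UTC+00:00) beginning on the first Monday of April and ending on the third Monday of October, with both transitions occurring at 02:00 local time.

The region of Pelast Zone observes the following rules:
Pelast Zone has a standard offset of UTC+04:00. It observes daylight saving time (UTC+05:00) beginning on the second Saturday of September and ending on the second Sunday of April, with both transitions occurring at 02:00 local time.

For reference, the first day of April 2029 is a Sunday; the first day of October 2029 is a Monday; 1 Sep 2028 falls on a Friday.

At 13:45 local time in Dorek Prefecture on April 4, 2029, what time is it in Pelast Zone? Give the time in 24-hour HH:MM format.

1 April 2029 is a Sunday, so the first Monday is April 2.
1 October 2029 is a Monday, so the first Monday is October 1 and the third is October 15.
April 4, 2029 falls between 2 April and 15 October, so daylight saving is in effect and Dorek Prefecture is at UTC+00:00.
13:45 Dorek Prefecture − 0h = 13:45 UTC.
1 September 2028 is a Friday, so the first Saturday is September 2 and the second is September 9.
1 April 2029 is a Sunday, so the first Sunday is April 1 and the second is April 8.
At the standard offset (UTC+04:00), 13:45 UTC + 4h = 17:45 Pelast Zone standard time.
Daylight saving runs 9 September 2028 – 8 April 2029; the standard-time date in Pelast Zone, April 4, 2029, is inside that window, so Pelast Zone is at UTC+05:00.
13:45 UTC + 5h = 18:45 Pelast Zone.

18:45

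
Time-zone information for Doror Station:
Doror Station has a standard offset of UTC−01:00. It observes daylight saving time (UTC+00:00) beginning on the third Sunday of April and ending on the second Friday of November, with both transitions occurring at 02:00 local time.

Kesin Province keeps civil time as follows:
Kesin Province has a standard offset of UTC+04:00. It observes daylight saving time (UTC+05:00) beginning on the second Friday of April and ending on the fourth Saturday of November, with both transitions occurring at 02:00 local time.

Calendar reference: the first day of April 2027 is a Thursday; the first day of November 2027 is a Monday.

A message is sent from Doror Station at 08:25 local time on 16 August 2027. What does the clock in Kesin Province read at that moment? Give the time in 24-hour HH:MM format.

1 April 2027 is a Thursday, so the first Sunday is April 4 and the third is April 18.
1 November 2027 is a Monday, so the first Friday is November 5 and the second is November 12.
16 August 2027 falls between 18 April and 12 November, so daylight saving is in effect and Doror Station is at UTC+00:00.
08:25 Doror Station − 0h = 08:25 UTC.
1 April 2027 is a Thursday, so the first Friday is April 2 and the second is April 9.
1 November 2027 is a Monday, so the first Saturday is November 6 and the fourth is November 27.
At the standard offset (UTC+04:00), 08:25 UTC + 4h = 12:25 Kesin Province standard time.
The standard-time date in Kesin Province, 16 August 2027, lies within the daylight-saving period (9 April – 27 November), so Kesin Province is on daylight time, UTC+05:00.
08:25 UTC + 5h = 13:25 Kesin Province.

13:25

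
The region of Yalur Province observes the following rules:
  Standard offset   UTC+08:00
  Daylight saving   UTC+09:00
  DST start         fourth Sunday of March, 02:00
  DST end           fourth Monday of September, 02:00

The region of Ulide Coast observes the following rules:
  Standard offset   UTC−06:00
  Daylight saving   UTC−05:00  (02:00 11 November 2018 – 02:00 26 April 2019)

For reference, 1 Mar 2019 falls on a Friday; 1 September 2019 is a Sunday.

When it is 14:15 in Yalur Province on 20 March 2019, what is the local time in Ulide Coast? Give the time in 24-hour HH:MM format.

1 March 2019 is a Friday, so the first Sunday is March 3 and the fourth is March 24.
1 September 2019 is a Sunday, so the first Monday is September 2 and the fourth is September 23.
20 March 2019 is outside the daylight-saving period (24 March – 23 September), so Yalur Province is on standard time, UTC+08:00.
14:15 Yalur Province − 8h = 06:15 UTC.
At the standard offset (UTC−06:00), 06:15 UTC − 6h = 00:15 Ulide Coast standard time.
The standard-time date in Ulide Coast, 20 March 2019, falls between 11 November 2018 and 26 April 2019, so daylight saving is in effect and Ulide Coast is at UTC−05:00.
06:15 UTC − 5h = 01:15 Ulide Coast.

01:15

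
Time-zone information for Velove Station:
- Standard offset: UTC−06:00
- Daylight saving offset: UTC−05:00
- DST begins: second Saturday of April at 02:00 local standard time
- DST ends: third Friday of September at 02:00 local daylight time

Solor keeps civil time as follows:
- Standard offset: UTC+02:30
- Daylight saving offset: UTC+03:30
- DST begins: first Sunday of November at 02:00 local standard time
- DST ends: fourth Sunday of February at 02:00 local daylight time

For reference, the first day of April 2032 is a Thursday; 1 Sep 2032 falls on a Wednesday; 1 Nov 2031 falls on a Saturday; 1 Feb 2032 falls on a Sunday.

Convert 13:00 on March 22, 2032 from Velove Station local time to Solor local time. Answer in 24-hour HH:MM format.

1 April 2032 is a Thursday, so the first Saturday is April 3 and the second is April 10.
1 September 2032 is a Wednesday, so the first Friday is September 3 and the third is September 17.
March 22, 2032 is outside the daylight-saving period (10 April – 17 September), so Velove Station is on standard time, UTC−06:00.
13:00 Velove Station + 6h = 19:00 UTC.
1 November 2031 is a Saturday, so the first Sunday is November 2.
1 February 2032 is a Sunday, so the first Sunday is February 1 and the fourth is February 22.
At the standard offset (UTC+02:30), 19:00 UTC + 2h30m = 21:30 Solor standard time.
Daylight saving runs 2 November 2031 – 22 February 2032; the standard-time date in Solor, March 22, 2032, is outside that window, so Solor is on standard time at UTC+02:30.
19:00 UTC + 2h30m = 21:30 Solor.

21:30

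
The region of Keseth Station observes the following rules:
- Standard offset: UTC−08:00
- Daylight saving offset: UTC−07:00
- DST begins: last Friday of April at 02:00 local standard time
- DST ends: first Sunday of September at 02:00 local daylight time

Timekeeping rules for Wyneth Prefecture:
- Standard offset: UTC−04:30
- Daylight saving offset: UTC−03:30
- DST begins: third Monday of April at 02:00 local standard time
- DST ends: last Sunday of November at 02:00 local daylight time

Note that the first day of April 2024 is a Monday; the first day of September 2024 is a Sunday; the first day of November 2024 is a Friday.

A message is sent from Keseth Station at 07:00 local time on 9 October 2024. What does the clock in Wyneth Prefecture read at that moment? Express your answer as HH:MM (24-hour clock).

11:30

1 April 2024 is a Monday, so Fridays fall on 5, 12, 19, 26; the last is April 26.
1 September 2024 is a Sunday, so the first Sunday is September 1.
9 October 2024 does not fall between 26 April and 1 September, so daylight saving is not in effect and Keseth Station is at UTC−08:00.
07:00 Keseth Station + 8h = 15:00 UTC.
1 April 2024 is a Monday, so the first Monday is April 1 and the third is April 15.
1 November 2024 is a Friday, so Sundays fall on 3, 10, 17, 24; the last is November 24.
At the standard offset (UTC−04:30), 15:00 UTC − 4h30m = 10:30 Wyneth Prefecture standard time.
The standard-time date in Wyneth Prefecture, 9 October 2024, lies within the daylight-saving period (15 April – 24 November), so Wyneth Prefecture is on daylight time, UTC−03:30.
15:00 UTC − 3h30m = 11:30 Wyneth Prefecture.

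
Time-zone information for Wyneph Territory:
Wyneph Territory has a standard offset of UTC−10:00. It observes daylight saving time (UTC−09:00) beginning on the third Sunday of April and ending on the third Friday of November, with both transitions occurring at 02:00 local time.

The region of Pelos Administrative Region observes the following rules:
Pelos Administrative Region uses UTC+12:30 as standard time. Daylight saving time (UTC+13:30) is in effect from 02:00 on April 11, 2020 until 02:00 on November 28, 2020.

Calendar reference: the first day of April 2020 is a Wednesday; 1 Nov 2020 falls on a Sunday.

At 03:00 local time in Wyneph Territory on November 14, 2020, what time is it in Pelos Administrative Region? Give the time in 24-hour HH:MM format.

1 April 2020 is a Wednesday, so the first Sunday is April 5 and the third is April 19.
1 November 2020 is a Sunday, so the first Friday is November 6 and the third is November 20.
Daylight saving runs 19 April – 20 November; November 14, 2020 is inside that window, so Wyneph Territory is at UTC−09:00.
03:00 Wyneph Territory + 9h = 12:00 UTC.
At the standard offset (UTC+12:30), 12:00 UTC + 12h30m = 00:30 Pelos Administrative Region standard time (rolling into the next day, 15 November 2020).
Daylight saving runs 11 April – 28 November; the standard-time date in Pelos Administrative Region, November 15, 2020, is inside that window, so Pelos Administrative Region is at UTC+13:30.
12:00 UTC + 13h30m = 01:30 Pelos Administrative Region (rolling into the next day, 15 November 2020).

01:30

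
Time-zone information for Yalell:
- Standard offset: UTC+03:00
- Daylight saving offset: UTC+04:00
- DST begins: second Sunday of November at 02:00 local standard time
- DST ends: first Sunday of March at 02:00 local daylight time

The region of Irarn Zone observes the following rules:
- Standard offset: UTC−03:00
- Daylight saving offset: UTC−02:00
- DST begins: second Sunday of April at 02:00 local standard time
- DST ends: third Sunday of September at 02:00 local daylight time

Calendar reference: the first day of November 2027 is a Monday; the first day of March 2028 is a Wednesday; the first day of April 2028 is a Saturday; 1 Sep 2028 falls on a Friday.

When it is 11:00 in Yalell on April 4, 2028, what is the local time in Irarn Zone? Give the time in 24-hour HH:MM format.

05:00

1 November 2027 is a Monday, so the first Sunday is November 7 and the second is November 14.
1 March 2028 is a Wednesday, so the first Sunday is March 5.
April 4, 2028 does not fall between 14 November 2027 and 5 March 2028, so daylight saving is not in effect and Yalell is at UTC+03:00.
11:00 Yalell − 3h = 08:00 UTC.
1 April 2028 is a Saturday, so the first Sunday is April 2 and the second is April 9.
1 September 2028 is a Friday, so the first Sunday is September 3 and the third is September 17.
At the standard offset (UTC−03:00), 08:00 UTC − 3h = 05:00 Irarn Zone standard time.
Daylight saving runs 9 April – 17 September; the standard-time date in Irarn Zone, April 4, 2028, is outside that window, so Irarn Zone is on standard time at UTC−03:00.
08:00 UTC − 3h = 05:00 Irarn Zone.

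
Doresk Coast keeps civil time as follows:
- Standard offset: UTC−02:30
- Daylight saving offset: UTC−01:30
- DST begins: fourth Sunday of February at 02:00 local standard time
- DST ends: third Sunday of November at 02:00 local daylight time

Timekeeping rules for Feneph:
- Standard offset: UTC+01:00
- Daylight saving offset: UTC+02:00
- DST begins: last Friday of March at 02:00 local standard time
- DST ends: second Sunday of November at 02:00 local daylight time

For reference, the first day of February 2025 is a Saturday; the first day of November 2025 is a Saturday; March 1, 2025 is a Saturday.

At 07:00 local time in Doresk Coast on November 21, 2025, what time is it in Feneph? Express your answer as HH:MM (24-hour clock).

1 February 2025 is a Saturday, so the first Sunday is February 2 and the fourth is February 23.
1 November 2025 is a Saturday, so the first Sunday is November 2 and the third is November 16.
Daylight saving runs 23 February – 16 November; November 21, 2025 is outside that window, so Doresk Coast is on standard time at UTC−02:30.
07:00 Doresk Coast + 2h30m = 09:30 UTC.
1 March 2025 is a Saturday, so Fridays fall on 7, 14, 21, 28; the last is March 28.
1 November 2025 is a Saturday, so the first Sunday is November 2 and the second is November 9.
At the standard offset (UTC+01:00), 09:30 UTC + 1h = 10:30 Feneph standard time.
The standard-time date in Feneph, November 21, 2025, does not fall between 28 March and 9 November, so daylight saving is not in effect and Feneph is at UTC+01:00.
09:30 UTC + 1h = 10:30 Feneph.

10:30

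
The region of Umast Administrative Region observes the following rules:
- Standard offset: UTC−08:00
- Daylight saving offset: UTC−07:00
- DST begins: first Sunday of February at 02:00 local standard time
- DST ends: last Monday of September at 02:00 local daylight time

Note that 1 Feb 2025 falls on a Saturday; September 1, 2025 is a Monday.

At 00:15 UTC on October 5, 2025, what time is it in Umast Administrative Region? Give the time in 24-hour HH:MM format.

1 February 2025 is a Saturday, so the first Sunday is February 2.
1 September 2025 is a Monday, so Mondays fall on 1, 8, 15, 22, 29; the last is September 29.
At the standard offset (UTC−08:00), 00:15 UTC − 8h = 16:15 Umast Administrative Region standard time (rolling into the previous day, 4 October 2025).
The standard-time date in Umast Administrative Region, October 4, 2025, is outside the daylight-saving period (2 February – 29 September), so Umast Administrative Region is on standard time, UTC−08:00.
00:15 UTC − 8h = 16:15 local (rolling into the previous day, 4 October 2025).

16:15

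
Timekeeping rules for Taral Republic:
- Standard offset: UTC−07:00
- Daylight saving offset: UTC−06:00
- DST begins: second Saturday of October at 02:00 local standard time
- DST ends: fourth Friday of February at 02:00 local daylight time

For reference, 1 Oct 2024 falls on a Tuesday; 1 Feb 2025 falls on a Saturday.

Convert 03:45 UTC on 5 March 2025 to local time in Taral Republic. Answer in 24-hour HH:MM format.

20:45

1 October 2024 is a Tuesday, so the first Saturday is October 5 and the second is October 12.
1 February 2025 is a Saturday, so the first Friday is February 7 and the fourth is February 28.
At the standard offset (UTC−07:00), 03:45 UTC − 7h = 20:45 Taral Republic standard time (rolling into the previous day, 4 March 2025).
Daylight saving runs 12 October 2024 – 28 February 2025; the standard-time date in Taral Republic, 4 March 2025, is outside that window, so Taral Republic is on standard time at UTC−07:00.
03:45 UTC − 7h = 20:45 local (rolling into the previous day, 4 March 2025).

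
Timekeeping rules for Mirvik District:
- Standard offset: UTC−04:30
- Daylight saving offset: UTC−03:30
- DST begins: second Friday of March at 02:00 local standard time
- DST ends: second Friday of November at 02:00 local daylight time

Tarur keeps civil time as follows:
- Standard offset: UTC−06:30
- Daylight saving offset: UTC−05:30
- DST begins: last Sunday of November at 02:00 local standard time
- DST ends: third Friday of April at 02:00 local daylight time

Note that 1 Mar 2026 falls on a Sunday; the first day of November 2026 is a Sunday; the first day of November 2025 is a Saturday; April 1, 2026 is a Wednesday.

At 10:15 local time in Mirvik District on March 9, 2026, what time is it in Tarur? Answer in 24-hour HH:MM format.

1 March 2026 is a Sunday, so the first Friday is March 6 and the second is March 13.
1 November 2026 is a Sunday, so the first Friday is November 6 and the second is November 13.
March 9, 2026 is outside the daylight-saving period (13 March – 13 November), so Mirvik District is on standard time, UTC−04:30.
10:15 Mirvik District + 4h30m = 14:45 UTC.
1 November 2025 is a Saturday, so Sundays fall on 2, 9, 16, 23, 30; the last is November 30.
1 April 2026 is a Wednesday, so the first Friday is April 3 and the third is April 17.
At the standard offset (UTC−06:30), 14:45 UTC − 6h30m = 08:15 Tarur standard time.
Daylight saving runs 30 November 2025 – 17 April 2026; the standard-time date in Tarur, March 9, 2026, is inside that window, so Tarur is at UTC−05:30.
14:45 UTC − 5h30m = 09:15 Tarur.

09:15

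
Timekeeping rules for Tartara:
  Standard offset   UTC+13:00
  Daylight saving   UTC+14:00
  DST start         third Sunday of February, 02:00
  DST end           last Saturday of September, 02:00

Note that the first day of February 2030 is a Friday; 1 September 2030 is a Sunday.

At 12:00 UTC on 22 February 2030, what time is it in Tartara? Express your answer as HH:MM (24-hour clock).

02:00

1 February 2030 is a Friday, so the first Sunday is February 3 and the third is February 17.
1 September 2030 is a Sunday, so Saturdays fall on 7, 14, 21, 28; the last is September 28.
At the standard offset (UTC+13:00), 12:00 UTC + 13h = 01:00 Tartara standard time (rolling into the next day, 23 February 2030).
The standard-time date in Tartara, 23 February 2030, falls between 17 February and 28 September, so daylight saving is in effect and Tartara is at UTC+14:00.
12:00 UTC + 14h = 02:00 local (rolling into the next day, 23 February 2030).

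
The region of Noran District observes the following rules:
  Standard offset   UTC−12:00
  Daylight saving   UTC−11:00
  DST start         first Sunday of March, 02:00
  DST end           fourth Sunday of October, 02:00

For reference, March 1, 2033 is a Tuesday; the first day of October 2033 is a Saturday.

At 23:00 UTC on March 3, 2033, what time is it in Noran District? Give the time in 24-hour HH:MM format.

11:00

1 March 2033 is a Tuesday, so the first Sunday is March 6.
1 October 2033 is a Saturday, so the first Sunday is October 2 and the fourth is October 23.
At the standard offset (UTC−12:00), 23:00 UTC − 12h = 11:00 Noran District standard time.
The standard-time date in Noran District, March 3, 2033, does not fall between 6 March and 23 October, so daylight saving is not in effect and Noran District is at UTC−12:00.
23:00 UTC − 12h = 11:00 local.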